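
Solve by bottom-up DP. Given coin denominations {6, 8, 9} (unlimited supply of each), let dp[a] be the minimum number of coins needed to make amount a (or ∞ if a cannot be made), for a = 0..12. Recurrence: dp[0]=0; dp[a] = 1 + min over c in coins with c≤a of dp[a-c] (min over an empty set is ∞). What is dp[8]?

 a  0  1  2  3  4  5  6  7  8  9 10 11 12
dp  0  -  -  -  -  -  1  -  1  1  -  -  2
(- denotes ∞ / unreachable)

1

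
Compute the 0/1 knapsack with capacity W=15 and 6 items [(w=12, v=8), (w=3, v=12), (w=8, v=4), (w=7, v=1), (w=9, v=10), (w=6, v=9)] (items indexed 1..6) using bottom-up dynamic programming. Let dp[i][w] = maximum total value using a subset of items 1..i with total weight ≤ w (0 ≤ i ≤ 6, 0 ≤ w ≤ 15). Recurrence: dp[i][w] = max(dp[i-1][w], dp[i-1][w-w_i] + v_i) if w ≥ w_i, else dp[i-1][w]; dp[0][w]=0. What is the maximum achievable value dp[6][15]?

i\w   0   1   2   3   4   5   6   7   8   9  10  11  12  13  14  15
  0   0   0   0   0   0   0   0   0   0   0   0   0   0   0   0   0
  1   0   0   0   0   0   0   0   0   0   0   0   0   8   8   8   8
  2   0   0   0  12  12  12  12  12  12  12  12  12  12  12  12  20
  3   0   0   0  12  12  12  12  12  12  12  12  16  16  16  16  20
  4   0   0   0  12  12  12  12  12  12  12  13  16  16  16  16  20
  5   0   0   0  12  12  12  12  12  12  12  13  16  22  22  22  22
  6   0   0   0  12  12  12  12  12  12  21  21  21  22  22  22  22

22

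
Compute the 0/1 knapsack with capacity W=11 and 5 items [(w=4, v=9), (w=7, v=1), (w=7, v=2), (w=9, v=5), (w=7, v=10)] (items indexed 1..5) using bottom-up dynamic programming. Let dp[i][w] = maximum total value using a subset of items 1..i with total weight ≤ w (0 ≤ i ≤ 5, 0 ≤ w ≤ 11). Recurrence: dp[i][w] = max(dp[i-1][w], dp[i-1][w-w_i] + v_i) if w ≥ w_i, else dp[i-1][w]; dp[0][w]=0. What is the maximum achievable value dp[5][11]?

19

i\w   0   1   2   3   4   5   6   7   8   9  10  11
  0   0   0   0   0   0   0   0   0   0   0   0   0
  1   0   0   0   0   9   9   9   9   9   9   9   9
  2   0   0   0   0   9   9   9   9   9   9   9  10
  3   0   0   0   0   9   9   9   9   9   9   9  11
  4   0   0   0   0   9   9   9   9   9   9   9  11
  5   0   0   0   0   9   9   9  10  10  10  10  19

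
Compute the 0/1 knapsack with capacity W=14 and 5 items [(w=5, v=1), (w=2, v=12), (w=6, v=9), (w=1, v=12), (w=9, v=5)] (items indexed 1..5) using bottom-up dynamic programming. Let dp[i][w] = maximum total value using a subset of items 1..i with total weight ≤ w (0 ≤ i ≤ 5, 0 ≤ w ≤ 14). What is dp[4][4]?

i\w   0   1   2   3   4   5   6   7   8   9  10  11  12  13  14
  0   0   0   0   0   0   0   0   0   0   0   0   0   0   0   0
  1   0   0   0   0   0   1   1   1   1   1   1   1   1   1   1
  2   0   0  12  12  12  12  12  13  13  13  13  13  13  13  13
  3   0   0  12  12  12  12  12  13  21  21  21  21  21  22  22
  4   0  12  12  24  24  24  24  24  25  33  33  33  33  33  34
  5   0  12  12  24  24  24  24  24  25  33  33  33  33  33  34

24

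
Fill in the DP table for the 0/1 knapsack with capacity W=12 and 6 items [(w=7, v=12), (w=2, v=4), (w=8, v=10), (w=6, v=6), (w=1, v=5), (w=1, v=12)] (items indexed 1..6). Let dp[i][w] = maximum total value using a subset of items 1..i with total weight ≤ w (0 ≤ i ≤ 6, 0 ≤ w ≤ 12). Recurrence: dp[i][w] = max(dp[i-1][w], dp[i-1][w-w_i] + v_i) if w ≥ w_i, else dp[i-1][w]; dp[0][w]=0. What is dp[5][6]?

9

i\w   0   1   2   3   4   5   6   7   8   9  10  11  12
  0   0   0   0   0   0   0   0   0   0   0   0   0   0
  1   0   0   0   0   0   0   0  12  12  12  12  12  12
  2   0   0   4   4   4   4   4  12  12  16  16  16  16
  3   0   0   4   4   4   4   4  12  12  16  16  16  16
  4   0   0   4   4   4   4   6  12  12  16  16  16  16
  5   0   5   5   9   9   9   9  12  17  17  21  21  21
  6   0  12  17  17  21  21  21  21  24  29  29  33  33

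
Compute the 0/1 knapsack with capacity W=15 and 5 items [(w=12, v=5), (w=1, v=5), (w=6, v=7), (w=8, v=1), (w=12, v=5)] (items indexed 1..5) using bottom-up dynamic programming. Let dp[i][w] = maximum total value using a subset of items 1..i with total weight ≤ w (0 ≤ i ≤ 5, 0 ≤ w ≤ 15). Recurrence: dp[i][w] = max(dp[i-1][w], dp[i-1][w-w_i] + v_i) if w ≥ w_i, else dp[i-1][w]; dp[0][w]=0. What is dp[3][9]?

i\w   0   1   2   3   4   5   6   7   8   9  10  11  12  13  14  15
  0   0   0   0   0   0   0   0   0   0   0   0   0   0   0   0   0
  1   0   0   0   0   0   0   0   0   0   0   0   0   5   5   5   5
  2   0   5   5   5   5   5   5   5   5   5   5   5   5  10  10  10
  3   0   5   5   5   5   5   7  12  12  12  12  12  12  12  12  12
  4   0   5   5   5   5   5   7  12  12  12  12  12  12  12  12  13
  5   0   5   5   5   5   5   7  12  12  12  12  12  12  12  12  13

12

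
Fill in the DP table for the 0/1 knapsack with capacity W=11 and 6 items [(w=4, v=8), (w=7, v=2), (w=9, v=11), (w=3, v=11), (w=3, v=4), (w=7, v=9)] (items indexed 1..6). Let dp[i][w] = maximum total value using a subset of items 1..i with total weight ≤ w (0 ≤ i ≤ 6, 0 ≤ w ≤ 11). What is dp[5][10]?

23

i\w   0   1   2   3   4   5   6   7   8   9  10  11
  0   0   0   0   0   0   0   0   0   0   0   0   0
  1   0   0   0   0   8   8   8   8   8   8   8   8
  2   0   0   0   0   8   8   8   8   8   8   8  10
  3   0   0   0   0   8   8   8   8   8  11  11  11
  4   0   0   0  11  11  11  11  19  19  19  19  19
  5   0   0   0  11  11  11  15  19  19  19  23  23
  6   0   0   0  11  11  11  15  19  19  19  23  23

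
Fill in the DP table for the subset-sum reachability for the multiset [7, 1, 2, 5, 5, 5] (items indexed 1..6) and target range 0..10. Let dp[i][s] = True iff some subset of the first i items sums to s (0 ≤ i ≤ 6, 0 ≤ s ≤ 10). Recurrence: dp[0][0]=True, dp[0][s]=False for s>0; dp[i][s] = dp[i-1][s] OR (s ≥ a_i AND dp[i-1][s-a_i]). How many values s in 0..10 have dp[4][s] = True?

10

i\s   0   1   2   3   4   5   6   7   8   9  10
  0   T   F   F   F   F   F   F   F   F   F   F
  1   T   F   F   F   F   F   F   T   F   F   F
  2   T   T   F   F   F   F   F   T   T   F   F
  3   T   T   T   T   F   F   F   T   T   T   T
  4   T   T   T   T   F   T   T   T   T   T   T
  5   T   T   T   T   F   T   T   T   T   T   T
  6   T   T   T   T   F   T   T   T   T   T   T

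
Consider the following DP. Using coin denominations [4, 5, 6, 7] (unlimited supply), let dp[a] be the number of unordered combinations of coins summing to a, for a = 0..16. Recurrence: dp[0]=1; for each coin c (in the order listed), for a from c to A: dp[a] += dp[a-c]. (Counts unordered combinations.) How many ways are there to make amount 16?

4

after  coin     0     1     2     3     4     5     6     7     8     9    10    11    12    13    14    15    16
          4     1     0     0     0     1     0     0     0     1     0     0     0     1     0     0     0     1
          5     1     0     0     0     1     1     0     0     1     1     1     0     1     1     1     1     1
          6     1     0     0     0     1     1     1     0     1     1     2     1     2     1     2     2     3
          7     1     0     0     0     1     1     1     1     1     1     2     2     3     2     3     3     4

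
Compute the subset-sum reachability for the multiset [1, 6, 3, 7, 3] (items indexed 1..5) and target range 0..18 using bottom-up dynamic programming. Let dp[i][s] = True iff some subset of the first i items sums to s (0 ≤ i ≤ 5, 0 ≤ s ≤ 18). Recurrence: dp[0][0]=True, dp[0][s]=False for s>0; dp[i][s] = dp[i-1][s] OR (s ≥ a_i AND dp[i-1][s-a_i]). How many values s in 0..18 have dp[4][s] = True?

i\s   0   1   2   3   4   5   6   7   8   9  10  11  12  13  14  15  16  17  18
  0   T   F   F   F   F   F   F   F   F   F   F   F   F   F   F   F   F   F   F
  1   T   T   F   F   F   F   F   F   F   F   F   F   F   F   F   F   F   F   F
  2   T   T   F   F   F   F   T   T   F   F   F   F   F   F   F   F   F   F   F
  3   T   T   F   T   T   F   T   T   F   T   T   F   F   F   F   F   F   F   F
  4   T   T   F   T   T   F   T   T   T   T   T   T   F   T   T   F   T   T   F
  5   T   T   F   T   T   F   T   T   T   T   T   T   T   T   T   F   T   T   F

14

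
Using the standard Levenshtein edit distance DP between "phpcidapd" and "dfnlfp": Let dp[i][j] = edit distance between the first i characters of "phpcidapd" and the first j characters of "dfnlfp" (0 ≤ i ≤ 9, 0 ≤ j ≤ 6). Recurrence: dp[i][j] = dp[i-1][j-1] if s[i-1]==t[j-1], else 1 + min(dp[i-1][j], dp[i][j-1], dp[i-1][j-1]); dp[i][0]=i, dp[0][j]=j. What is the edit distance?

   ''  d  f  n  l  f  p
''  0  1  2  3  4  5  6
 p  1  1  2  3  4  5  5
 h  2  2  2  3  4  5  6
 p  3  3  3  3  4  5  5
 c  4  4  4  4  4  5  6
 i  5  5  5  5  5  5  6
 d  6  5  6  6  6  6  6
 a  7  6  6  7  7  7  7
 p  8  7  7  7  8  8  7
 d  9  8  8  8  8  9  8

8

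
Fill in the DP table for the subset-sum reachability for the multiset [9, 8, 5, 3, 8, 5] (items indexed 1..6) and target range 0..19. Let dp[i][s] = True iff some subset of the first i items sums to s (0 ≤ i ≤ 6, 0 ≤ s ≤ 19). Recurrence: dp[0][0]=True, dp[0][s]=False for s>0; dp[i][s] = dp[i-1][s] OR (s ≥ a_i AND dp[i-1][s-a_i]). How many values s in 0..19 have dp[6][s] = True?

14

i\s   0   1   2   3   4   5   6   7   8   9  10  11  12  13  14  15  16  17  18  19
  0   T   F   F   F   F   F   F   F   F   F   F   F   F   F   F   F   F   F   F   F
  1   T   F   F   F   F   F   F   F   F   T   F   F   F   F   F   F   F   F   F   F
  2   T   F   F   F   F   F   F   F   T   T   F   F   F   F   F   F   F   T   F   F
  3   T   F   F   F   F   T   F   F   T   T   F   F   F   T   T   F   F   T   F   F
  4   T   F   F   T   F   T   F   F   T   T   F   T   T   T   T   F   T   T   F   F
  5   T   F   F   T   F   T   F   F   T   T   F   T   T   T   T   F   T   T   F   T
  6   T   F   F   T   F   T   F   F   T   T   T   T   T   T   T   F   T   T   T   T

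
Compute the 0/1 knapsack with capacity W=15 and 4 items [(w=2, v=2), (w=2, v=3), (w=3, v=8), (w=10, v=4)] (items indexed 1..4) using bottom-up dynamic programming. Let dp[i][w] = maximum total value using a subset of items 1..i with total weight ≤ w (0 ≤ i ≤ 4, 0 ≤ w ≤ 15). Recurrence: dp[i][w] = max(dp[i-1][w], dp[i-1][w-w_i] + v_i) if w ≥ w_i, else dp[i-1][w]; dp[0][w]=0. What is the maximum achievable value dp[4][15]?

15

i\w   0   1   2   3   4   5   6   7   8   9  10  11  12  13  14  15
  0   0   0   0   0   0   0   0   0   0   0   0   0   0   0   0   0
  1   0   0   2   2   2   2   2   2   2   2   2   2   2   2   2   2
  2   0   0   3   3   5   5   5   5   5   5   5   5   5   5   5   5
  3   0   0   3   8   8  11  11  13  13  13  13  13  13  13  13  13
  4   0   0   3   8   8  11  11  13  13  13  13  13  13  13  13  15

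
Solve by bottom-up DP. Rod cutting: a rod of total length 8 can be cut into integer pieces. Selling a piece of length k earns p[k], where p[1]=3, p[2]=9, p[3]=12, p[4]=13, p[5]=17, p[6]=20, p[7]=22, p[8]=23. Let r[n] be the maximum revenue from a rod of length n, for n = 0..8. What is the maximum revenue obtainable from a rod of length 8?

   n    0    1    2    3    4    5    6    7    8
r[n]    0    3    9   12   18   21   27   30   36

36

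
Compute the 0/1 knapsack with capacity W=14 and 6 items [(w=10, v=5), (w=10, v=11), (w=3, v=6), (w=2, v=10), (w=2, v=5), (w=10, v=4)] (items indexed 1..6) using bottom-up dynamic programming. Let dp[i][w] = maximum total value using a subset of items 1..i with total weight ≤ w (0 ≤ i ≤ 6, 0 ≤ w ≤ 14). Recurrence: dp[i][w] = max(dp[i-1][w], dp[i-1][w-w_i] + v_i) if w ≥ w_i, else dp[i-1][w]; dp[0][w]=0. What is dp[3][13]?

i\w   0   1   2   3   4   5   6   7   8   9  10  11  12  13  14
  0   0   0   0   0   0   0   0   0   0   0   0   0   0   0   0
  1   0   0   0   0   0   0   0   0   0   0   5   5   5   5   5
  2   0   0   0   0   0   0   0   0   0   0  11  11  11  11  11
  3   0   0   0   6   6   6   6   6   6   6  11  11  11  17  17
  4   0   0  10  10  10  16  16  16  16  16  16  16  21  21  21
  5   0   0  10  10  15  16  16  21  21  21  21  21  21  21  26
  6   0   0  10  10  15  16  16  21  21  21  21  21  21  21  26

17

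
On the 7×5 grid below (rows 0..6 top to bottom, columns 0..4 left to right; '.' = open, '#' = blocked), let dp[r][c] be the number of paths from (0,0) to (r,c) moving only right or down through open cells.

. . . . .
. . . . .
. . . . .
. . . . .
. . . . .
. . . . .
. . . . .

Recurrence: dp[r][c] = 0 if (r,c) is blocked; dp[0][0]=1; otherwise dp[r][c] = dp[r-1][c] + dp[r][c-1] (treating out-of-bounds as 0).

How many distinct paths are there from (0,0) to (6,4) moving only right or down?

r\c   0   1   2   3   4
  0   1   1   1   1   1
  1   1   2   3   4   5
  2   1   3   6  10  15
  3   1   4  10  20  35
  4   1   5  15  35  70
  5   1   6  21  56 126
  6   1   7  28  84 210

210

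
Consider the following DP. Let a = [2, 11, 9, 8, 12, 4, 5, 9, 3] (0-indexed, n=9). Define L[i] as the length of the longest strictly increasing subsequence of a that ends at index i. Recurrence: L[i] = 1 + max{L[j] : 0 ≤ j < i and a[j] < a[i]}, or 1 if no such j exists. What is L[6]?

3

   i    0    1    2    3    4    5    6    7    8
a[i]    2   11    9    8   12    4    5    9    3
L[i]    1    2    2    2    3    2    3    4    2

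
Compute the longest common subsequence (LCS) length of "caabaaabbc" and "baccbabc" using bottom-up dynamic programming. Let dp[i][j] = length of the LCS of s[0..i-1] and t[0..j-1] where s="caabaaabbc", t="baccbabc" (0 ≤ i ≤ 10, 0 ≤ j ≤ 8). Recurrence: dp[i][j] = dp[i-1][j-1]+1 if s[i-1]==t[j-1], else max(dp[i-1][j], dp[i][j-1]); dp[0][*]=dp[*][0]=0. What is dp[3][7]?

   ''  b  a  c  c  b  a  b  c
''  0  0  0  0  0  0  0  0  0
 c  0  0  0  1  1  1  1  1  1
 a  0  0  1  1  1  1  2  2  2
 a  0  0  1  1  1  1  2  2  2
 b  0  1  1  1  1  2  2  3  3
 a  0  1  2  2  2  2  3  3  3
 a  0  1  2  2  2  2  3  3  3
 a  0  1  2  2  2  2  3  3  3
 b  0  1  2  2  2  3  3  4  4
 b  0  1  2  2  2  3  3  4  4
 c  0  1  2  3  3  3  3  4  5

2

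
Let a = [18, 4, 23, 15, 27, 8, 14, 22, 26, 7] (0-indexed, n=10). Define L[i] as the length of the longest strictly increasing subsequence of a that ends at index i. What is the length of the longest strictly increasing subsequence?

5

   i    0    1    2    3    4    5    6    7    8    9
a[i]   18    4   23   15   27    8   14   22   26    7
L[i]    1    1    2    2    3    2    3    4    5    2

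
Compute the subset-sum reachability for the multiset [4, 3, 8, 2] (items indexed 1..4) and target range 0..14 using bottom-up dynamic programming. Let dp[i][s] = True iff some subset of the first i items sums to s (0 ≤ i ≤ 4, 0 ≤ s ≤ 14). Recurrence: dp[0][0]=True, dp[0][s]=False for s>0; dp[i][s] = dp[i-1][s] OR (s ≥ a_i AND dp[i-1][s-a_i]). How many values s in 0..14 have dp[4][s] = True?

14

i\s   0   1   2   3   4   5   6   7   8   9  10  11  12  13  14
  0   T   F   F   F   F   F   F   F   F   F   F   F   F   F   F
  1   T   F   F   F   T   F   F   F   F   F   F   F   F   F   F
  2   T   F   F   T   T   F   F   T   F   F   F   F   F   F   F
  3   T   F   F   T   T   F   F   T   T   F   F   T   T   F   F
  4   T   F   T   T   T   T   T   T   T   T   T   T   T   T   T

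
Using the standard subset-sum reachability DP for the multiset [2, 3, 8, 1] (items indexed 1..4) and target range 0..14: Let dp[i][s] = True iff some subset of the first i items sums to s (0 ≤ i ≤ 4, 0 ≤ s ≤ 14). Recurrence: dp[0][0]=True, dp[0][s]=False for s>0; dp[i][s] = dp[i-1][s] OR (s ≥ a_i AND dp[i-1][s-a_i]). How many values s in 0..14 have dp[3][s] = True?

i\s   0   1   2   3   4   5   6   7   8   9  10  11  12  13  14
  0   T   F   F   F   F   F   F   F   F   F   F   F   F   F   F
  1   T   F   T   F   F   F   F   F   F   F   F   F   F   F   F
  2   T   F   T   T   F   T   F   F   F   F   F   F   F   F   F
  3   T   F   T   T   F   T   F   F   T   F   T   T   F   T   F
  4   T   T   T   T   T   T   T   F   T   T   T   T   T   T   T

8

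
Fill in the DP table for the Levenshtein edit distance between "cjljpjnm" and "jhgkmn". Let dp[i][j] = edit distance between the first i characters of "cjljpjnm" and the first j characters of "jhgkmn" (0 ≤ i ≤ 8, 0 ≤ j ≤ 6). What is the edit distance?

   ''  j  h  g  k  m  n
''  0  1  2  3  4  5  6
 c  1  1  2  3  4  5  6
 j  2  1  2  3  4  5  6
 l  3  2  2  3  4  5  6
 j  4  3  3  3  4  5  6
 p  5  4  4  4  4  5  6
 j  6  5  5  5  5  5  6
 n  7  6  6  6  6  6  5
 m  8  7  7  7  7  6  6

6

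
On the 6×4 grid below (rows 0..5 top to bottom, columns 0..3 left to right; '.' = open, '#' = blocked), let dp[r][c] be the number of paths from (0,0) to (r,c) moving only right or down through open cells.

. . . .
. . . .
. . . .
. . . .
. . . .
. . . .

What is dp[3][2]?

10

r\c   0   1   2   3
  0   1   1   1   1
  1   1   2   3   4
  2   1   3   6  10
  3   1   4  10  20
  4   1   5  15  35
  5   1   6  21  56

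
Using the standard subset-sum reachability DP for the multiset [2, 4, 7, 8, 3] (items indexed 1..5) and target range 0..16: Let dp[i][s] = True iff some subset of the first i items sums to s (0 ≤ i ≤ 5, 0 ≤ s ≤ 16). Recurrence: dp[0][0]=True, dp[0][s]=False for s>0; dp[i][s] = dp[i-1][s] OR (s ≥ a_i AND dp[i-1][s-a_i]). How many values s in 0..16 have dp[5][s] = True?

16

i\s   0   1   2   3   4   5   6   7   8   9  10  11  12  13  14  15  16
  0   T   F   F   F   F   F   F   F   F   F   F   F   F   F   F   F   F
  1   T   F   T   F   F   F   F   F   F   F   F   F   F   F   F   F   F
  2   T   F   T   F   T   F   T   F   F   F   F   F   F   F   F   F   F
  3   T   F   T   F   T   F   T   T   F   T   F   T   F   T   F   F   F
  4   T   F   T   F   T   F   T   T   T   T   T   T   T   T   T   T   F
  5   T   F   T   T   T   T   T   T   T   T   T   T   T   T   T   T   T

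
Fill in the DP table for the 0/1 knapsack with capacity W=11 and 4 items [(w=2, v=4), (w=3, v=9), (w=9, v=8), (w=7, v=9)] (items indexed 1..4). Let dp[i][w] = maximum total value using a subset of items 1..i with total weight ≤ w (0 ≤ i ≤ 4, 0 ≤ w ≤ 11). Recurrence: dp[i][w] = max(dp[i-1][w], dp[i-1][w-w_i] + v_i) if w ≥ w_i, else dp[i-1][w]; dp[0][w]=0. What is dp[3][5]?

i\w   0   1   2   3   4   5   6   7   8   9  10  11
  0   0   0   0   0   0   0   0   0   0   0   0   0
  1   0   0   4   4   4   4   4   4   4   4   4   4
  2   0   0   4   9   9  13  13  13  13  13  13  13
  3   0   0   4   9   9  13  13  13  13  13  13  13
  4   0   0   4   9   9  13  13  13  13  13  18  18

13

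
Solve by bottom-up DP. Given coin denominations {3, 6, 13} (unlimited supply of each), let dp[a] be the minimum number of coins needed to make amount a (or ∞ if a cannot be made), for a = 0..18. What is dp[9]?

2

 a  0  1  2  3  4  5  6  7  8  9 10 11 12 13 14 15 16 17 18
dp  0  -  -  1  -  -  1  -  -  2  -  -  2  1  -  3  2  -  3
(- denotes ∞ / unreachable)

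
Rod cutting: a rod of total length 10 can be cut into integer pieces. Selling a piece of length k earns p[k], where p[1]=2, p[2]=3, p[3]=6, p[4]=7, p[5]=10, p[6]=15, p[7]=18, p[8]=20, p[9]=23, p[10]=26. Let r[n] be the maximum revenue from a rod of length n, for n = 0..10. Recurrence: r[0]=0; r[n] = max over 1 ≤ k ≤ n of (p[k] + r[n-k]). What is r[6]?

   n    0    1    2    3    4    5    6    7    8    9   10
r[n]    0    2    4    6    8   10   15   18   20   23   26

15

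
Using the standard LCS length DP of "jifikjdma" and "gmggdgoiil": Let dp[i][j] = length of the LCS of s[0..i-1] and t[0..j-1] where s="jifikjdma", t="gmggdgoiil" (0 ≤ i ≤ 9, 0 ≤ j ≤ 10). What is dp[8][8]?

   ''  g  m  g  g  d  g  o  i  i  l
''  0  0  0  0  0  0  0  0  0  0  0
 j  0  0  0  0  0  0  0  0  0  0  0
 i  0  0  0  0  0  0  0  0  1  1  1
 f  0  0  0  0  0  0  0  0  1  1  1
 i  0  0  0  0  0  0  0  0  1  2  2
 k  0  0  0  0  0  0  0  0  1  2  2
 j  0  0  0  0  0  0  0  0  1  2  2
 d  0  0  0  0  0  1  1  1  1  2  2
 m  0  0  1  1  1  1  1  1  1  2  2
 a  0  0  1  1  1  1  1  1  1  2  2

1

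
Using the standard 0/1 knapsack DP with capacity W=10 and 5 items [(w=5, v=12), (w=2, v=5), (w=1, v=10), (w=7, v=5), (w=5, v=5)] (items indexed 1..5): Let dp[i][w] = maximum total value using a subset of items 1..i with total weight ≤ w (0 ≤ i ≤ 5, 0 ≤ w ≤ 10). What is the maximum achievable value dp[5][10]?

i\w   0   1   2   3   4   5   6   7   8   9  10
  0   0   0   0   0   0   0   0   0   0   0   0
  1   0   0   0   0   0  12  12  12  12  12  12
  2   0   0   5   5   5  12  12  17  17  17  17
  3   0  10  10  15  15  15  22  22  27  27  27
  4   0  10  10  15  15  15  22  22  27  27  27
  5   0  10  10  15  15  15  22  22  27  27  27

27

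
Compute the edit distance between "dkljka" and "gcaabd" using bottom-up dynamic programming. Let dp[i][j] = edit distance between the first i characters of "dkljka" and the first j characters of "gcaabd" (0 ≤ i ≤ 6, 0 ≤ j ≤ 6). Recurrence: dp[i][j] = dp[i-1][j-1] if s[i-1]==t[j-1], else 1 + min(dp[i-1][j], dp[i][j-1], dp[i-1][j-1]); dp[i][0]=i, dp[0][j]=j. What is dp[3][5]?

   ''  g  c  a  a  b  d
''  0  1  2  3  4  5  6
 d  1  1  2  3  4  5  5
 k  2  2  2  3  4  5  6
 l  3  3  3  3  4  5  6
 j  4  4  4  4  4  5  6
 k  5  5  5  5  5  5  6
 a  6  6  6  5  5  6  6

5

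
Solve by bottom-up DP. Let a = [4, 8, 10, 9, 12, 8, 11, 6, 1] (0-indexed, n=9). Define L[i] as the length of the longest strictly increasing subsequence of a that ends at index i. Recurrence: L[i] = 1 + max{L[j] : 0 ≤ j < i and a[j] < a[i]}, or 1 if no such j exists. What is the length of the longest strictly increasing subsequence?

   i    0    1    2    3    4    5    6    7    8
a[i]    4    8   10    9   12    8   11    6    1
L[i]    1    2    3    3    4    2    4    2    1

4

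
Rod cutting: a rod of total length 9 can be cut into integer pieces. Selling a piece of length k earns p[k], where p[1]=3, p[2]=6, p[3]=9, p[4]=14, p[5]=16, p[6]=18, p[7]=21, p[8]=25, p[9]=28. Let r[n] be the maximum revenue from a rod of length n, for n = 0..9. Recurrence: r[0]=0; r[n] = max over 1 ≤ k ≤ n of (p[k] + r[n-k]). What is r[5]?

   n    0    1    2    3    4    5    6    7    8    9
r[n]    0    3    6    9   14   17   20   23   28   31

17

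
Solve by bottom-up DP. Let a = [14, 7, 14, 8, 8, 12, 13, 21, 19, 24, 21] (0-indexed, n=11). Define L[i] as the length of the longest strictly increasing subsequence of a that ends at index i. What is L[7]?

5

   i    0    1    2    3    4    5    6    7    8    9   10
a[i]   14    7   14    8    8   12   13   21   19   24   21
L[i]    1    1    2    2    2    3    4    5    5    6    6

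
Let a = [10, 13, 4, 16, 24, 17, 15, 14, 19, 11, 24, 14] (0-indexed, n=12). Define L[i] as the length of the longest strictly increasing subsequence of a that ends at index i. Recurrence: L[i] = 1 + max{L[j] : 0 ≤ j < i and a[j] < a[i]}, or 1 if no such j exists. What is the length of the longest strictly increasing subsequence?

   i    0    1    2    3    4    5    6    7    8    9   10   11
a[i]   10   13    4   16   24   17   15   14   19   11   24   14
L[i]    1    2    1    3    4    4    3    3    5    2    6    3

6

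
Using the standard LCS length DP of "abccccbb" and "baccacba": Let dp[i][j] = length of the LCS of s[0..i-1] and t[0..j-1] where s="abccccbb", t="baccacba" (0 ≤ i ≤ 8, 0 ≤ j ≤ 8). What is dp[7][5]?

3

   ''  b  a  c  c  a  c  b  a
''  0  0  0  0  0  0  0  0  0
 a  0  0  1  1  1  1  1  1  1
 b  0  1  1  1  1  1  1  2  2
 c  0  1  1  2  2  2  2  2  2
 c  0  1  1  2  3  3  3  3  3
 c  0  1  1  2  3  3  4  4  4
 c  0  1  1  2  3  3  4  4  4
 b  0  1  1  2  3  3  4  5  5
 b  0  1  1  2  3  3  4  5  5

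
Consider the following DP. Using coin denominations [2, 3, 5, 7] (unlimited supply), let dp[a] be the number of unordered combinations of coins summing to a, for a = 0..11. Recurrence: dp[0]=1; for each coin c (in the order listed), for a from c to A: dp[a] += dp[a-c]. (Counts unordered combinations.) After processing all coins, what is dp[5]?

2

after  coin     0     1     2     3     4     5     6     7     8     9    10    11
          2     1     0     1     0     1     0     1     0     1     0     1     0
          3     1     0     1     1     1     1     2     1     2     2     2     2
          5     1     0     1     1     1     2     2     2     3     3     4     4
          7     1     0     1     1     1     2     2     3     3     4     5     5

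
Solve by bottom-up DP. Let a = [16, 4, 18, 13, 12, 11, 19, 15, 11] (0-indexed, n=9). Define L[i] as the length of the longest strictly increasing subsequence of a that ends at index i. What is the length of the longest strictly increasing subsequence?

   i    0    1    2    3    4    5    6    7    8
a[i]   16    4   18   13   12   11   19   15   11
L[i]    1    1    2    2    2    2    3    3    2

3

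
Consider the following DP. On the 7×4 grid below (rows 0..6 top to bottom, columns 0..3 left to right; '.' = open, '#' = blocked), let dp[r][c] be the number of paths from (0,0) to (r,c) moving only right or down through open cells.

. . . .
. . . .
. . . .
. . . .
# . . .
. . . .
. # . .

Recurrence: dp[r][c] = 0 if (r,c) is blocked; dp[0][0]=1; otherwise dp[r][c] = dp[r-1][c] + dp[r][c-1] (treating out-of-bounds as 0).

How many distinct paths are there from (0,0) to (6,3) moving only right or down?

r\c   0   1   2   3
  0   1   1   1   1
  1   1   2   3   4
  2   1   3   6  10
  3   1   4  10  20
  4   0   4  14  34
  5   0   4  18  52
  6   0   0  18  70

70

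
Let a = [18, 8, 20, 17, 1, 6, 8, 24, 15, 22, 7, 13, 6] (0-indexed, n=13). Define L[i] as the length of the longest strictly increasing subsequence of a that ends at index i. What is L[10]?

   i    0    1    2    3    4    5    6    7    8    9   10   11   12
a[i]   18    8   20   17    1    6    8   24   15   22    7   13    6
L[i]    1    1    2    2    1    2    3    4    4    5    3    4    2

3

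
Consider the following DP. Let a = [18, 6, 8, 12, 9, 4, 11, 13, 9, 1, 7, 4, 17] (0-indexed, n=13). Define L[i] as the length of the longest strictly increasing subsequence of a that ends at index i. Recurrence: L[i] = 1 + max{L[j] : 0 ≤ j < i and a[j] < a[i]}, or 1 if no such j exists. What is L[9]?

   i    0    1    2    3    4    5    6    7    8    9   10   11   12
a[i]   18    6    8   12    9    4   11   13    9    1    7    4   17
L[i]    1    1    2    3    3    1    4    5    3    1    2    2    6

1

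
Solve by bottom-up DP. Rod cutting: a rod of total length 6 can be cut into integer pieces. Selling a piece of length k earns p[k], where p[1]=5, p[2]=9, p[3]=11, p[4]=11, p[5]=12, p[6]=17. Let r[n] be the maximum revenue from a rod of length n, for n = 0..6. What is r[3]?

15

   n    0    1    2    3    4    5    6
r[n]    0    5   10   15   20   25   30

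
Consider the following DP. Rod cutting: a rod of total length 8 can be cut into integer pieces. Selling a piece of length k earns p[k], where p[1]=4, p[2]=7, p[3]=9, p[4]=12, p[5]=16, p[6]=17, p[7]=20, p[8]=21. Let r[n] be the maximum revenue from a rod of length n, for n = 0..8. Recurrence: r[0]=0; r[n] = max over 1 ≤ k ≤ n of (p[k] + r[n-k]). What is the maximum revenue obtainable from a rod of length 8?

32

   n    0    1    2    3    4    5    6    7    8
r[n]    0    4    8   12   16   20   24   28   32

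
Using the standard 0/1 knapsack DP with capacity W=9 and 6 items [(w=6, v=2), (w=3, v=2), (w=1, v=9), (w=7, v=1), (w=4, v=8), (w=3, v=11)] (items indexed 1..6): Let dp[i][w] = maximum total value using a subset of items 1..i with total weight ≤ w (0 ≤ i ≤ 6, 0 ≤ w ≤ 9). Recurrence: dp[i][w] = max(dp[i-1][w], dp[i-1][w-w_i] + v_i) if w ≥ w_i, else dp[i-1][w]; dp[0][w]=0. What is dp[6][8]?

i\w   0   1   2   3   4   5   6   7   8   9
  0   0   0   0   0   0   0   0   0   0   0
  1   0   0   0   0   0   0   2   2   2   2
  2   0   0   0   2   2   2   2   2   2   4
  3   0   9   9   9  11  11  11  11  11  11
  4   0   9   9   9  11  11  11  11  11  11
  5   0   9   9   9  11  17  17  17  19  19
  6   0   9   9  11  20  20  20  22  28  28

28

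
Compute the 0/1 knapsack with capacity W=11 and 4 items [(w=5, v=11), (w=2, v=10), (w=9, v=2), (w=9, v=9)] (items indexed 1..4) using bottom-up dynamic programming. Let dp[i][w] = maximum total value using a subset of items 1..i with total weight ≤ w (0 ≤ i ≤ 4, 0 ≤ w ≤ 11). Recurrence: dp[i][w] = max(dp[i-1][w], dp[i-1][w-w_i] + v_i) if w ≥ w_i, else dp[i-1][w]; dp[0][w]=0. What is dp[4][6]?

11

i\w   0   1   2   3   4   5   6   7   8   9  10  11
  0   0   0   0   0   0   0   0   0   0   0   0   0
  1   0   0   0   0   0  11  11  11  11  11  11  11
  2   0   0  10  10  10  11  11  21  21  21  21  21
  3   0   0  10  10  10  11  11  21  21  21  21  21
  4   0   0  10  10  10  11  11  21  21  21  21  21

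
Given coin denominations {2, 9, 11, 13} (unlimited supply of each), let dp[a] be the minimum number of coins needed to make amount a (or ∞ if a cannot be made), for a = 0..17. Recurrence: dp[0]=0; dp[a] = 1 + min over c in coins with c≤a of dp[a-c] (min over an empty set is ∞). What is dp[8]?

 a  0  1  2  3  4  5  6  7  8  9 10 11 12 13 14 15 16 17
dp  0  -  1  -  2  -  3  -  4  1  5  1  6  1  7  2  8  3
(- denotes ∞ / unreachable)

4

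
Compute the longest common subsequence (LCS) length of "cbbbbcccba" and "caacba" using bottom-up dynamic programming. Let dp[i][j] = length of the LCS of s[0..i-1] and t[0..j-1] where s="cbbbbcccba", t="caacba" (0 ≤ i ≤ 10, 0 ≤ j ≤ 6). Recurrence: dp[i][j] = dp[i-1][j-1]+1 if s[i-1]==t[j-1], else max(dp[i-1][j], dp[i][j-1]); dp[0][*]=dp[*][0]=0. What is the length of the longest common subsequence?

4

   ''  c  a  a  c  b  a
''  0  0  0  0  0  0  0
 c  0  1  1  1  1  1  1
 b  0  1  1  1  1  2  2
 b  0  1  1  1  1  2  2
 b  0  1  1  1  1  2  2
 b  0  1  1  1  1  2  2
 c  0  1  1  1  2  2  2
 c  0  1  1  1  2  2  2
 c  0  1  1  1  2  2  2
 b  0  1  1  1  2  3  3
 a  0  1  2  2  2  3  4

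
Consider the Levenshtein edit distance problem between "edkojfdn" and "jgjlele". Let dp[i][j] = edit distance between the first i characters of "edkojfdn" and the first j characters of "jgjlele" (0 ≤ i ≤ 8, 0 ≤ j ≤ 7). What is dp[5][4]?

5

   ''  j  g  j  l  e  l  e
''  0  1  2  3  4  5  6  7
 e  1  1  2  3  4  4  5  6
 d  2  2  2  3  4  5  5  6
 k  3  3  3  3  4  5  6  6
 o  4  4  4  4  4  5  6  7
 j  5  4  5  4  5  5  6  7
 f  6  5  5  5  5  6  6  7
 d  7  6  6  6  6  6  7  7
 n  8  7  7  7  7  7  7  8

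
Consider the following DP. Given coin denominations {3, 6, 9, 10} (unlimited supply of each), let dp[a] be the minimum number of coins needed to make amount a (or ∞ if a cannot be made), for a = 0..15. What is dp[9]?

 a  0  1  2  3  4  5  6  7  8  9 10 11 12 13 14 15
dp  0  -  -  1  -  -  1  -  -  1  1  -  2  2  -  2
(- denotes ∞ / unreachable)

1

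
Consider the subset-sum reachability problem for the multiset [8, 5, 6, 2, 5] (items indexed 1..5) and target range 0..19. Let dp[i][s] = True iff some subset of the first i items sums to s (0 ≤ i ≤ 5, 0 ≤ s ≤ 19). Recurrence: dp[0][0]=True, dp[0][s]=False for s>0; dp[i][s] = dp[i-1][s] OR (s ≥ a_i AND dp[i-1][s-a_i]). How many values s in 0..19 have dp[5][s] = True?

i\s   0   1   2   3   4   5   6   7   8   9  10  11  12  13  14  15  16  17  18  19
  0   T   F   F   F   F   F   F   F   F   F   F   F   F   F   F   F   F   F   F   F
  1   T   F   F   F   F   F   F   F   T   F   F   F   F   F   F   F   F   F   F   F
  2   T   F   F   F   F   T   F   F   T   F   F   F   F   T   F   F   F   F   F   F
  3   T   F   F   F   F   T   T   F   T   F   F   T   F   T   T   F   F   F   F   T
  4   T   F   T   F   F   T   T   T   T   F   T   T   F   T   T   T   T   F   F   T
  5   T   F   T   F   F   T   T   T   T   F   T   T   T   T   T   T   T   F   T   T

15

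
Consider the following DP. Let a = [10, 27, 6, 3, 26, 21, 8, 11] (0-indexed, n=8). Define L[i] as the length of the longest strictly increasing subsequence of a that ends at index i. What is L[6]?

2

   i    0    1    2    3    4    5    6    7
a[i]   10   27    6    3   26   21    8   11
L[i]    1    2    1    1    2    2    2    3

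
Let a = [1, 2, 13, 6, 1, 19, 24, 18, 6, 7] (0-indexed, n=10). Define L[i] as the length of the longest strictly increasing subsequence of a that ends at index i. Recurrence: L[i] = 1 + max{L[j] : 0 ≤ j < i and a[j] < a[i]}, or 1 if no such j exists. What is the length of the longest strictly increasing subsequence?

5

   i    0    1    2    3    4    5    6    7    8    9
a[i]    1    2   13    6    1   19   24   18    6    7
L[i]    1    2    3    3    1    4    5    4    3    4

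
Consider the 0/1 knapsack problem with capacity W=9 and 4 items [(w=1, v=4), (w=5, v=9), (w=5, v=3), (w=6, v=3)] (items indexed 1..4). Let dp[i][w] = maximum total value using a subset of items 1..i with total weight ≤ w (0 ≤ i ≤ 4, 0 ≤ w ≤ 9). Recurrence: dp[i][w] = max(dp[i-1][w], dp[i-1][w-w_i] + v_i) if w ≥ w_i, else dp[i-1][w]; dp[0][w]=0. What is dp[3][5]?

i\w   0   1   2   3   4   5   6   7   8   9
  0   0   0   0   0   0   0   0   0   0   0
  1   0   4   4   4   4   4   4   4   4   4
  2   0   4   4   4   4   9  13  13  13  13
  3   0   4   4   4   4   9  13  13  13  13
  4   0   4   4   4   4   9  13  13  13  13

9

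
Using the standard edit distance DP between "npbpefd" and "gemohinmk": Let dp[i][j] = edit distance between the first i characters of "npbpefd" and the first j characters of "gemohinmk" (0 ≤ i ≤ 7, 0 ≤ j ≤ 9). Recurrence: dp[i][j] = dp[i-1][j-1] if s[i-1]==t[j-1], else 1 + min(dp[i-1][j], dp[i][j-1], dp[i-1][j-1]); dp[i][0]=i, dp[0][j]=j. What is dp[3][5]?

   ''  g  e  m  o  h  i  n  m  k
''  0  1  2  3  4  5  6  7  8  9
 n  1  1  2  3  4  5  6  6  7  8
 p  2  2  2  3  4  5  6  7  7  8
 b  3  3  3  3  4  5  6  7  8  8
 p  4  4  4  4  4  5  6  7  8  9
 e  5  5  4  5  5  5  6  7  8  9
 f  6  6  5  5  6  6  6  7  8  9
 d  7  7  6  6  6  7  7  7  8  9

5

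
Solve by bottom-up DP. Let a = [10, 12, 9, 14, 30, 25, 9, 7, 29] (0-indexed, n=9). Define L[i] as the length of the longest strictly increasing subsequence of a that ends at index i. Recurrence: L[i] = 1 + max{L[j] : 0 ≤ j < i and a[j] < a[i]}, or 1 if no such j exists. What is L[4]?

   i    0    1    2    3    4    5    6    7    8
a[i]   10   12    9   14   30   25    9    7   29
L[i]    1    2    1    3    4    4    1    1    5

4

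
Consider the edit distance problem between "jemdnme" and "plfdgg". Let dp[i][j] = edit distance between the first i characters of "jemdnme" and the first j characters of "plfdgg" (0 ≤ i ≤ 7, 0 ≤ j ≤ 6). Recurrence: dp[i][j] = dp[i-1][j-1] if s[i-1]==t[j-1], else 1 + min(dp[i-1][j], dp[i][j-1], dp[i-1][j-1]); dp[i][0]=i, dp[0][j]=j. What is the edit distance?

   ''  p  l  f  d  g  g
''  0  1  2  3  4  5  6
 j  1  1  2  3  4  5  6
 e  2  2  2  3  4  5  6
 m  3  3  3  3  4  5  6
 d  4  4  4  4  3  4  5
 n  5  5  5  5  4  4  5
 m  6  6  6  6  5  5  5
 e  7  7  7  7  6  6  6

6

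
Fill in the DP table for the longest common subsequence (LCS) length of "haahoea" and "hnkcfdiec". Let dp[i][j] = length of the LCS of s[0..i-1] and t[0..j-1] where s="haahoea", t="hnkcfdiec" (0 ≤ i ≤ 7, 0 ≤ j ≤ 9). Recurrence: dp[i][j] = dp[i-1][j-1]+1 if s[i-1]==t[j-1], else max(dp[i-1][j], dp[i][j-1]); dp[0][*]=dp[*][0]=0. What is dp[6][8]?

2

   ''  h  n  k  c  f  d  i  e  c
''  0  0  0  0  0  0  0  0  0  0
 h  0  1  1  1  1  1  1  1  1  1
 a  0  1  1  1  1  1  1  1  1  1
 a  0  1  1  1  1  1  1  1  1  1
 h  0  1  1  1  1  1  1  1  1  1
 o  0  1  1  1  1  1  1  1  1  1
 e  0  1  1  1  1  1  1  1  2  2
 a  0  1  1  1  1  1  1  1  2  2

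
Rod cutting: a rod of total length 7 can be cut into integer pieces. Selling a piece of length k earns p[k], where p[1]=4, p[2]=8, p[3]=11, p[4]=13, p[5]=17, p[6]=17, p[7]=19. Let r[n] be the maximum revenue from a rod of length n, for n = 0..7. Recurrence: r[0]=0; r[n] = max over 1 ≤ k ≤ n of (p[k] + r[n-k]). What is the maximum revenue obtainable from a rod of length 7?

   n    0    1    2    3    4    5    6    7
r[n]    0    4    8   12   16   20   24   28

28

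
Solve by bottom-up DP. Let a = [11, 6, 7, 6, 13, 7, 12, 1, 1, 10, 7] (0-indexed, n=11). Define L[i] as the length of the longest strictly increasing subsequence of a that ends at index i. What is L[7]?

   i    0    1    2    3    4    5    6    7    8    9   10
a[i]   11    6    7    6   13    7   12    1    1   10    7
L[i]    1    1    2    1    3    2    3    1    1    3    2

1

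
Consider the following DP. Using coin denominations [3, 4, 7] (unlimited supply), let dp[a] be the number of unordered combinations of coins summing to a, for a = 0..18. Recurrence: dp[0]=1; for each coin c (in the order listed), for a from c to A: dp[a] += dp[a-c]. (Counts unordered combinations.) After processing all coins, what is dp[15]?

after  coin     0     1     2     3     4     5     6     7     8     9    10    11    12    13    14    15    16    17    18
          3     1     0     0     1     0     0     1     0     0     1     0     0     1     0     0     1     0     0     1
          4     1     0     0     1     1     0     1     1     1     1     1     1     2     1     1     2     2     1     2
          7     1     0     0     1     1     0     1     2     1     1     2     2     2     2     3     3     3     3     4

3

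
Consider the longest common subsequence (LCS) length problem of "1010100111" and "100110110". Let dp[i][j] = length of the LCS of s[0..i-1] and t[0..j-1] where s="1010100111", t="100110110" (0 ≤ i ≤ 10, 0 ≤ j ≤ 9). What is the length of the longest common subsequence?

   ''  1  0  0  1  1  0  1  1  0
''  0  0  0  0  0  0  0  0  0  0
 1  0  1  1  1  1  1  1  1  1  1
 0  0  1  2  2  2  2  2  2  2  2
 1  0  1  2  2  3  3  3  3  3  3
 0  0  1  2  3  3  3  4  4  4  4
 1  0  1  2  3  4  4  4  5  5  5
 0  0  1  2  3  4  4  5  5  5  6
 0  0  1  2  3  4  4  5  5  5  6
 1  0  1  2  3  4  5  5  6  6  6
 1  0  1  2  3  4  5  5  6  7  7
 1  0  1  2  3  4  5  5  6  7  7

7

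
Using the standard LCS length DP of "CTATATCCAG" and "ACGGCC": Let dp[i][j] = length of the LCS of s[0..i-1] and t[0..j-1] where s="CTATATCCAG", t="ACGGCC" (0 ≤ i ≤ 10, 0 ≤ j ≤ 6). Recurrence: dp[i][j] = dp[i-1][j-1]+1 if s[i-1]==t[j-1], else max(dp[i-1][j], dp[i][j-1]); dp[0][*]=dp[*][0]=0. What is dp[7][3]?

   ''  A  C  G  G  C  C
''  0  0  0  0  0  0  0
 C  0  0  1  1  1  1  1
 T  0  0  1  1  1  1  1
 A  0  1  1  1  1  1  1
 T  0  1  1  1  1  1  1
 A  0  1  1  1  1  1  1
 T  0  1  1  1  1  1  1
 C  0  1  2  2  2  2  2
 C  0  1  2  2  2  3  3
 A  0  1  2  2  2  3  3
 G  0  1  2  3  3  3  3

2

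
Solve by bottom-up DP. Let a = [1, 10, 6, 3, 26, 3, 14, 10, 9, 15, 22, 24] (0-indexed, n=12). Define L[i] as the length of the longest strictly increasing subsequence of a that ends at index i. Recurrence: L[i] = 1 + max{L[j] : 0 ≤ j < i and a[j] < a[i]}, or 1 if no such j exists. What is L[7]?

3

   i    0    1    2    3    4    5    6    7    8    9   10   11
a[i]    1   10    6    3   26    3   14   10    9   15   22   24
L[i]    1    2    2    2    3    2    3    3    3    4    5    6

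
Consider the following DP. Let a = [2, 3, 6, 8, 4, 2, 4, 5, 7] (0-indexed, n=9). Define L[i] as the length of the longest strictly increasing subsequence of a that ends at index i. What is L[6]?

3

   i    0    1    2    3    4    5    6    7    8
a[i]    2    3    6    8    4    2    4    5    7
L[i]    1    2    3    4    3    1    3    4    5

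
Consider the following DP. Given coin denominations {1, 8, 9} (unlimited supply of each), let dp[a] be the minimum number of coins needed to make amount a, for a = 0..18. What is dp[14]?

6

 a  0  1  2  3  4  5  6  7  8  9 10 11 12 13 14 15 16 17 18
dp  0  1  2  3  4  5  6  7  1  1  2  3  4  5  6  7  2  2  2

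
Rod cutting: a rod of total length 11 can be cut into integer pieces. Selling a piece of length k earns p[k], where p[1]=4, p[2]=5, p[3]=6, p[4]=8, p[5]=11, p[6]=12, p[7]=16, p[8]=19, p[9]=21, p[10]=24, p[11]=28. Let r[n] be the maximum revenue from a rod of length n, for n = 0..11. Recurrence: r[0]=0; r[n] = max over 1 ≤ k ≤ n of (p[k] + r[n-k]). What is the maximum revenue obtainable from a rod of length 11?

44

   n    0    1    2    3    4    5    6    7    8    9   10   11
r[n]    0    4    8   12   16   20   24   28   32   36   40   44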